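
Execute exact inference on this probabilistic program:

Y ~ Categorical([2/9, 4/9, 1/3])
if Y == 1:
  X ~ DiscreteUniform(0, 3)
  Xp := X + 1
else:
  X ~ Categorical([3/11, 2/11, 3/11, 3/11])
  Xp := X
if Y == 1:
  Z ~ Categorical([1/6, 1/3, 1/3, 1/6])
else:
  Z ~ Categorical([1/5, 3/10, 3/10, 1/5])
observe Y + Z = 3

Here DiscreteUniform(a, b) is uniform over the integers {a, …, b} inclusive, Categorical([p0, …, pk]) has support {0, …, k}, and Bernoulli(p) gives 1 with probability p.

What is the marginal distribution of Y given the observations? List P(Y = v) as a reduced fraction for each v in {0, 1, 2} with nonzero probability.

P(Y=0) = 12/79, P(Y=1) = 40/79, P(Y=2) = 27/79

Enumerate traces; 12 have nonzero weight after conditioning:
  (Y=0, X=0, Z=3) weight 2/165
  (Y=0, X=1, Z=3) weight 4/495
  (Y=0, X=2, Z=3) weight 2/165
  (Y=0, X=3, Z=3) weight 2/165
  (Y=1, X=0, Z=2) weight 1/27
  (Y=1, X=1, Z=2) weight 1/27
  (Y=1, X=2, Z=2) weight 1/27
  (Y=1, X=3, Z=2) weight 1/27
  (Y=2, X=0, Z=1) weight 3/110
  … 3 more
Group by Y:
  weight(Y=0) = 2/45
  weight(Y=1) = 4/27
  weight(Y=2) = 1/10
Total weight = 2/45 + 4/27 + 1/10 = 79/270
P(Y=0 | obs) = 2/45 / 79/270 = 12/79
P(Y=1 | obs) = 4/27 / 79/270 = 40/79
P(Y=2 | obs) = 1/10 / 79/270 = 27/79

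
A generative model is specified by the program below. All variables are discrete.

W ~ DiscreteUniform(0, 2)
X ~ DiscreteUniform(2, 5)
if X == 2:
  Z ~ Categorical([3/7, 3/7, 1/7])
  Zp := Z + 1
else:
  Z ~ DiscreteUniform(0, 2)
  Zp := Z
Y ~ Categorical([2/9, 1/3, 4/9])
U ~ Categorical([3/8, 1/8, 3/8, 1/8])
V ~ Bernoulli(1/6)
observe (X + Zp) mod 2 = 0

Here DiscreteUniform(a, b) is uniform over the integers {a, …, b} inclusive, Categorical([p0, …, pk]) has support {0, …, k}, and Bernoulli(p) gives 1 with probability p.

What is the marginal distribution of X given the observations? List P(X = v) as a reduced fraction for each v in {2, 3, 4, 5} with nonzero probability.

P(X=2) = 9/37, P(X=3) = 7/37, P(X=4) = 14/37, P(X=5) = 7/37

Enumerate traces; 360 have nonzero weight after conditioning:
  (W=0, X=2, Z=1, Y=0, U=0, V=0) weight 5/2016
  (W=0, X=2, Z=1, Y=0, U=0, V=1) weight 1/2016
  (W=0, X=2, Z=1, Y=0, U=1, V=0) weight 5/6048
  (W=0, X=2, Z=1, Y=0, U=1, V=1) weight 1/6048
  (W=0, X=2, Z=1, Y=0, U=2, V=0) weight 5/2016
  (W=0, X=2, Z=1, Y=0, U=2, V=1) weight 1/2016
  (W=0, X=2, Z=1, Y=0, U=3, V=0) weight 5/6048
  (W=0, X=2, Z=1, Y=0, U=3, V=1) weight 1/6048
  (W=0, X=3, Z=1, Y=0, U=0, V=0) weight 5/2592
  (W=0, X=4, Z=0, Y=0, U=0, V=0) weight 5/2592
  … 350 more
Group by X:
  weight(X=2) = 3/28
  weight(X=3) = 1/12
  weight(X=4) = 1/6
  weight(X=5) = 1/12
Total weight = 3/28 + 1/12 + 1/6 + 1/12 = 37/84
P(X=2 | obs) = 3/28 / 37/84 = 9/37
P(X=3 | obs) = 1/12 / 37/84 = 7/37
P(X=4 | obs) = 1/6 / 37/84 = 14/37
P(X=5 | obs) = 1/12 / 37/84 = 7/37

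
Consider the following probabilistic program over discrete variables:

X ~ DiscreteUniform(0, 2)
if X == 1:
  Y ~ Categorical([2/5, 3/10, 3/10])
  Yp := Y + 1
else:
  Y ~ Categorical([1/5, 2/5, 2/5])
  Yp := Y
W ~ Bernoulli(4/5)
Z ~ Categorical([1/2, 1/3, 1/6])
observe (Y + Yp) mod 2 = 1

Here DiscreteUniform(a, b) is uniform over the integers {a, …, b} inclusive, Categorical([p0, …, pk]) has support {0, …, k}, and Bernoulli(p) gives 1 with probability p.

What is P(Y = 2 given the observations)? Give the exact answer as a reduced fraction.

Enumerate traces; 18 have nonzero weight after conditioning:
  (X=1, Y=0, W=0, Z=0) weight 1/75
  (X=1, Y=0, W=0, Z=1) weight 2/225
  (X=1, Y=0, W=0, Z=2) weight 1/225
  (X=1, Y=0, W=1, Z=0) weight 4/75
  (X=1, Y=0, W=1, Z=1) weight 8/225
  (X=1, Y=0, W=1, Z=2) weight 4/225
  (X=1, Y=1, W=0, Z=0) weight 1/100
  (X=1, Y=1, W=0, Z=1) weight 1/150
  (X=1, Y=2, W=0, Z=0) weight 1/100
  … 9 more
Group by Y:
  weight(Y=0) = 2/15
  weight(Y=1) = 1/10
  weight(Y=2) = 1/10
Total weight = 2/15 + 1/10 + 1/10 = 1/3
P(Y=0 | obs) = 2/15 / 1/3 = 2/5
P(Y=1 | obs) = 1/10 / 1/3 = 3/10
P(Y=2 | obs) = 1/10 / 1/3 = 3/10

P(Y = 2 | obs) = 3/10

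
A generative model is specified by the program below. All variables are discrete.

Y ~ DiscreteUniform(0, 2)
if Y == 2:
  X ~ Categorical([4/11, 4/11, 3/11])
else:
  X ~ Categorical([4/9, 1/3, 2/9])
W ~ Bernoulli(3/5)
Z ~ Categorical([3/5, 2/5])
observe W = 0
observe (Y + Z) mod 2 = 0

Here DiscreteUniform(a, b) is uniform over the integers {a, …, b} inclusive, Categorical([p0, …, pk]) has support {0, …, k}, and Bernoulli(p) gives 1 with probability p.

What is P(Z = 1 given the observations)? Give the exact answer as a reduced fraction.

Enumerate traces; 9 have nonzero weight after conditioning:
  (Y=0, X=0, W=0, Z=0) weight 8/225
  (Y=0, X=1, W=0, Z=0) weight 2/75
  (Y=0, X=2, W=0, Z=0) weight 4/225
  (Y=1, X=0, W=0, Z=1) weight 16/675
  (Y=1, X=1, W=0, Z=1) weight 4/225
  (Y=1, X=2, W=0, Z=1) weight 8/675
  (Y=2, X=0, W=0, Z=0) weight 8/275
  (Y=2, X=1, W=0, Z=0) weight 8/275
  … 1 more
Group by Z:
  weight(Z=0) = 4/25
  weight(Z=1) = 4/75
Total weight = 4/25 + 4/75 = 16/75
P(Z=0 | obs) = 4/25 / 16/75 = 3/4
P(Z=1 | obs) = 4/75 / 16/75 = 1/4

P(Z = 1 | obs) = 1/4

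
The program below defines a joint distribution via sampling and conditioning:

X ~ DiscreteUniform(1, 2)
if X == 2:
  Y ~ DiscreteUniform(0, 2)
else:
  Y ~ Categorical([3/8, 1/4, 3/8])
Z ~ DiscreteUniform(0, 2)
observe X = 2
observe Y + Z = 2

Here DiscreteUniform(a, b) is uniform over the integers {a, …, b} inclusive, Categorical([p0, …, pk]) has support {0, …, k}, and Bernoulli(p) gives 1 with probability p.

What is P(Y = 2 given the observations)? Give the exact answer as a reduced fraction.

P(Y = 2 | obs) = 1/3

Enumerate traces; 3 have nonzero weight after conditioning:
  (X=2, Y=0, Z=2) weight 1/18
  (X=2, Y=1, Z=1) weight 1/18
  (X=2, Y=2, Z=0) weight 1/18
Group by Y:
  weight(Y=0) = 1/18
  weight(Y=1) = 1/18
  weight(Y=2) = 1/18
Total weight = 1/18 + 1/18 + 1/18 = 1/6
P(Y=0 | obs) = 1/18 / 1/6 = 1/3
P(Y=1 | obs) = 1/18 / 1/6 = 1/3
P(Y=2 | obs) = 1/18 / 1/6 = 1/3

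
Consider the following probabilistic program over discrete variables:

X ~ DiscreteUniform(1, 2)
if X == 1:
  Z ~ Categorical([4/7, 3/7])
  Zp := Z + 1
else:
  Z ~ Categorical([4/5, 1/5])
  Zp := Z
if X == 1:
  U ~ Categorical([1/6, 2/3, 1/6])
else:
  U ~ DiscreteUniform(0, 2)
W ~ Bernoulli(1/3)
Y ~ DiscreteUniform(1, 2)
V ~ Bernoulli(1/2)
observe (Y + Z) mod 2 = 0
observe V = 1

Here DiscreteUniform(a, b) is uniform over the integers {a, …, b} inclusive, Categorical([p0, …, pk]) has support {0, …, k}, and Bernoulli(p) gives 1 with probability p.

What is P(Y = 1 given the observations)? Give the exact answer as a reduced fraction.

Enumerate traces; 24 have nonzero weight after conditioning:
  (X=1, Z=0, U=0, W=0, Y=2, V=1) weight 1/126
  (X=1, Z=0, U=0, W=1, Y=2, V=1) weight 1/252
  (X=1, Z=0, U=1, W=0, Y=2, V=1) weight 2/63
  (X=1, Z=0, U=1, W=1, Y=2, V=1) weight 1/63
  (X=1, Z=0, U=2, W=0, Y=2, V=1) weight 1/126
  (X=1, Z=0, U=2, W=1, Y=2, V=1) weight 1/252
  (X=1, Z=1, U=0, W=0, Y=1, V=1) weight 1/168
  (X=1, Z=1, U=0, W=1, Y=1, V=1) weight 1/336
  … 16 more
Group by Y:
  weight(Y=1) = 11/140
  weight(Y=2) = 6/35
Total weight = 11/140 + 6/35 = 1/4
P(Y=1 | obs) = 11/140 / 1/4 = 11/35
P(Y=2 | obs) = 6/35 / 1/4 = 24/35

P(Y = 1 | obs) = 11/35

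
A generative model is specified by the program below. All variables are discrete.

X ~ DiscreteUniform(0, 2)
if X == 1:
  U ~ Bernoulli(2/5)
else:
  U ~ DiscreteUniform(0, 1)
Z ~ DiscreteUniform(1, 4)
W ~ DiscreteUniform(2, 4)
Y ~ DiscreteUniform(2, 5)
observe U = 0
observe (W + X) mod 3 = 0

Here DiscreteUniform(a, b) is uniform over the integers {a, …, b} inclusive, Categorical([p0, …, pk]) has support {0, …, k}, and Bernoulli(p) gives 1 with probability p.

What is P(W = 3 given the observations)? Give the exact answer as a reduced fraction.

P(W = 3 | obs) = 5/16

Enumerate traces; 48 have nonzero weight after conditioning:
  (X=0, U=0, Z=1, W=3, Y=2) weight 1/288
  (X=0, U=0, Z=1, W=3, Y=3) weight 1/288
  (X=0, U=0, Z=1, W=3, Y=4) weight 1/288
  (X=0, U=0, Z=1, W=3, Y=5) weight 1/288
  (X=0, U=0, Z=2, W=3, Y=2) weight 1/288
  (X=0, U=0, Z=2, W=3, Y=3) weight 1/288
  (X=0, U=0, Z=2, W=3, Y=4) weight 1/288
  (X=0, U=0, Z=2, W=3, Y=5) weight 1/288
  (X=1, U=0, Z=1, W=2, Y=2) weight 1/240
  (X=2, U=0, Z=1, W=4, Y=2) weight 1/288
  … 38 more
Group by W:
  weight(W=2) = 1/15
  weight(W=3) = 1/18
  weight(W=4) = 1/18
Total weight = 1/15 + 1/18 + 1/18 = 8/45
P(W=2 | obs) = 1/15 / 8/45 = 3/8
P(W=3 | obs) = 1/18 / 8/45 = 5/16
P(W=4 | obs) = 1/18 / 8/45 = 5/16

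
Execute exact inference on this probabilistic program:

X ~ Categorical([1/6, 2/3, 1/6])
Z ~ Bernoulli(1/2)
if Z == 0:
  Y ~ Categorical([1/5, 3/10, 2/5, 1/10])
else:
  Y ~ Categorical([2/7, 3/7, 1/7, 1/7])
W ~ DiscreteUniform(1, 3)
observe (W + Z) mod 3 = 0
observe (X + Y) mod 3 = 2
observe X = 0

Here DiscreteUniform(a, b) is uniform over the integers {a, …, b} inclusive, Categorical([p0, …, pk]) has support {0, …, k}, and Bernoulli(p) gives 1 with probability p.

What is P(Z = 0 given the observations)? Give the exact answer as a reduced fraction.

Enumerate traces; 2 have nonzero weight after conditioning:
  (X=0, Z=0, Y=2, W=3) weight 1/90
  (X=0, Z=1, Y=2, W=2) weight 1/252
Group by Z:
  weight(Z=0) = 1/90
  weight(Z=1) = 1/252
Total weight = 1/90 + 1/252 = 19/1260
P(Z=0 | obs) = 1/90 / 19/1260 = 14/19
P(Z=1 | obs) = 1/252 / 19/1260 = 5/19

P(Z = 0 | obs) = 14/19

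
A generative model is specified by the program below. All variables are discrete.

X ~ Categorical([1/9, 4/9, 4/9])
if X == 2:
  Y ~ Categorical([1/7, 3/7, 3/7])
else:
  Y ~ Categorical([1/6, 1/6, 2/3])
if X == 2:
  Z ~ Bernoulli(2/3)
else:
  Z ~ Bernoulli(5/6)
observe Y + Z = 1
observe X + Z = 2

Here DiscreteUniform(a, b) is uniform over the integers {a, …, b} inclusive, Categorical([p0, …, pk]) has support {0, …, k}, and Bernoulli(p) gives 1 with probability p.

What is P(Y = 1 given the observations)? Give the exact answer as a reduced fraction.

Enumerate traces; 2 have nonzero weight after conditioning:
  (X=1, Y=0, Z=1) weight 5/81
  (X=2, Y=1, Z=0) weight 4/63
Group by Y:
  weight(Y=0) = 5/81
  weight(Y=1) = 4/63
Total weight = 5/81 + 4/63 = 71/567
P(Y=0 | obs) = 5/81 / 71/567 = 35/71
P(Y=1 | obs) = 4/63 / 71/567 = 36/71

P(Y = 1 | obs) = 36/71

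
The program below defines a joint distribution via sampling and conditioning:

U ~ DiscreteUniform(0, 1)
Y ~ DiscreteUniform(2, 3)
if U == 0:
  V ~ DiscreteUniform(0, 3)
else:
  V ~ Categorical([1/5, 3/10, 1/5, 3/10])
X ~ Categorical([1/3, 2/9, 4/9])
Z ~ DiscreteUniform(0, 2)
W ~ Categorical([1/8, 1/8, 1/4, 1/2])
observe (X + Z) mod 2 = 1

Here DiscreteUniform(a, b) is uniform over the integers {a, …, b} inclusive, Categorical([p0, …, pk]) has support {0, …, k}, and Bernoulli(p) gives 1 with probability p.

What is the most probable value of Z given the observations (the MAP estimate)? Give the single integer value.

argmax_v P(Z = v | obs) = 1

Enumerate traces; 256 have nonzero weight after conditioning:
  (U=0, Y=2, V=0, X=0, Z=1, W=0) weight 1/1152
  (U=0, Y=2, V=0, X=0, Z=1, W=1) weight 1/1152
  (U=0, Y=2, V=0, X=0, Z=1, W=2) weight 1/576
  (U=0, Y=2, V=0, X=0, Z=1, W=3) weight 1/288
  (U=0, Y=2, V=0, X=1, Z=0, W=0) weight 1/1728
  (U=0, Y=2, V=0, X=1, Z=0, W=1) weight 1/1728
  (U=0, Y=2, V=0, X=1, Z=0, W=2) weight 1/864
  (U=0, Y=2, V=0, X=1, Z=0, W=3) weight 1/432
  (U=0, Y=2, V=0, X=1, Z=2, W=0) weight 1/1728
  … 247 more
Group by Z:
  weight(Z=0) = 2/27
  weight(Z=1) = 7/27
  weight(Z=2) = 2/27
Total weight = 2/27 + 7/27 + 2/27 = 11/27
P(Z=0 | obs) = 2/27 / 11/27 = 2/11
P(Z=1 | obs) = 7/27 / 11/27 = 7/11
P(Z=2 | obs) = 2/27 / 11/27 = 2/11
argmax = 1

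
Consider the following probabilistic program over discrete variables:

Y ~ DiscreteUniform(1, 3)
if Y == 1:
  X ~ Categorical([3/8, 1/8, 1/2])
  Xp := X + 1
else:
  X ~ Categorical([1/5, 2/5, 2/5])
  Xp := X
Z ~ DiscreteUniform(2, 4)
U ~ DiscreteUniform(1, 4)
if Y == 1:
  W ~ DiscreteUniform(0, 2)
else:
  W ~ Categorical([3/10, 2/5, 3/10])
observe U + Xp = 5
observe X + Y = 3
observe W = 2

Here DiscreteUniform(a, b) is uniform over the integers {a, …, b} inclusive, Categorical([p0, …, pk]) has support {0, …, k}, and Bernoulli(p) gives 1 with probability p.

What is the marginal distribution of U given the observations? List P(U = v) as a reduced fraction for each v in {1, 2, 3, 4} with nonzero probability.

Enumerate traces; 6 have nonzero weight after conditioning:
  (Y=1, X=2, Z=2, U=2, W=2) weight 1/216
  (Y=1, X=2, Z=3, U=2, W=2) weight 1/216
  (Y=1, X=2, Z=4, U=2, W=2) weight 1/216
  (Y=2, X=1, Z=2, U=4, W=2) weight 1/300
  (Y=2, X=1, Z=3, U=4, W=2) weight 1/300
  (Y=2, X=1, Z=4, U=4, W=2) weight 1/300
Group by U:
  weight(U=2) = 1/72
  weight(U=4) = 1/100
Total weight = 1/72 + 1/100 = 43/1800
P(U=2 | obs) = 1/72 / 43/1800 = 25/43
P(U=4 | obs) = 1/100 / 43/1800 = 18/43

P(U=2) = 25/43, P(U=4) = 18/43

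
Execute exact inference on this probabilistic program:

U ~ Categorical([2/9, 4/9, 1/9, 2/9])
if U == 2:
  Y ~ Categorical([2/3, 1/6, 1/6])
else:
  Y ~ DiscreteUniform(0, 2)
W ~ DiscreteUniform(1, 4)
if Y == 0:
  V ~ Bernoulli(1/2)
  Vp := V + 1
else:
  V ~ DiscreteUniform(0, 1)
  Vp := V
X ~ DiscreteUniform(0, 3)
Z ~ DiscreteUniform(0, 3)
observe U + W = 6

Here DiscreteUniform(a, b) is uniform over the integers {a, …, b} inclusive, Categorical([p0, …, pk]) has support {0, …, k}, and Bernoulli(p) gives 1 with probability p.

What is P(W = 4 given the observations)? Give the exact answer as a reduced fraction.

Enumerate traces; 192 have nonzero weight after conditioning:
  (U=2, Y=0, W=4, V=0, X=0, Z=0) weight 1/1728
  (U=2, Y=0, W=4, V=0, X=0, Z=1) weight 1/1728
  (U=2, Y=0, W=4, V=0, X=0, Z=2) weight 1/1728
  (U=2, Y=0, W=4, V=0, X=0, Z=3) weight 1/1728
  (U=2, Y=0, W=4, V=0, X=1, Z=0) weight 1/1728
  (U=2, Y=0, W=4, V=0, X=1, Z=1) weight 1/1728
  (U=2, Y=0, W=4, V=0, X=1, Z=2) weight 1/1728
  (U=2, Y=0, W=4, V=0, X=1, Z=3) weight 1/1728
  (U=3, Y=0, W=3, V=0, X=0, Z=0) weight 1/1728
  … 183 more
Group by W:
  weight(W=3) = 1/18
  weight(W=4) = 1/36
Total weight = 1/18 + 1/36 = 1/12
P(W=3 | obs) = 1/18 / 1/12 = 2/3
P(W=4 | obs) = 1/36 / 1/12 = 1/3

P(W = 4 | obs) = 1/3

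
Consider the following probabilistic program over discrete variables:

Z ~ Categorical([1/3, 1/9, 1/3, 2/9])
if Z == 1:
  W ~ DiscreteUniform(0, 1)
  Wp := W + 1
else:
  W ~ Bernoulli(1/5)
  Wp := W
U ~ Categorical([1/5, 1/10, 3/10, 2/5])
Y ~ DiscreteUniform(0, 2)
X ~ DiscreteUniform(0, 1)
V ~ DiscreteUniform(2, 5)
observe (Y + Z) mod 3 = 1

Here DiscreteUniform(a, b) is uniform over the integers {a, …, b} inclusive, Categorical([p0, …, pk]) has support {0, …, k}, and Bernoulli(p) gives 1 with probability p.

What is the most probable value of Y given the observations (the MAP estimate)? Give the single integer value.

Enumerate traces; 256 have nonzero weight after conditioning:
  (Z=0, W=0, U=0, Y=1, X=0, V=2) weight 1/450
  (Z=0, W=0, U=0, Y=1, X=0, V=3) weight 1/450
  (Z=0, W=0, U=0, Y=1, X=0, V=4) weight 1/450
  (Z=0, W=0, U=0, Y=1, X=0, V=5) weight 1/450
  (Z=0, W=0, U=0, Y=1, X=1, V=2) weight 1/450
  (Z=0, W=0, U=0, Y=1, X=1, V=3) weight 1/450
  (Z=0, W=0, U=0, Y=1, X=1, V=4) weight 1/450
  (Z=0, W=0, U=0, Y=1, X=1, V=5) weight 1/450
  (Z=1, W=0, U=0, Y=0, X=0, V=2) weight 1/2160
  (Z=2, W=0, U=0, Y=2, X=0, V=2) weight 1/450
  … 246 more
Group by Y:
  weight(Y=0) = 1/27
  weight(Y=1) = 5/27
  weight(Y=2) = 1/9
Total weight = 1/27 + 5/27 + 1/9 = 1/3
P(Y=0 | obs) = 1/27 / 1/3 = 1/9
P(Y=1 | obs) = 5/27 / 1/3 = 5/9
P(Y=2 | obs) = 1/9 / 1/3 = 1/3
argmax = 1

argmax_v P(Y = v | obs) = 1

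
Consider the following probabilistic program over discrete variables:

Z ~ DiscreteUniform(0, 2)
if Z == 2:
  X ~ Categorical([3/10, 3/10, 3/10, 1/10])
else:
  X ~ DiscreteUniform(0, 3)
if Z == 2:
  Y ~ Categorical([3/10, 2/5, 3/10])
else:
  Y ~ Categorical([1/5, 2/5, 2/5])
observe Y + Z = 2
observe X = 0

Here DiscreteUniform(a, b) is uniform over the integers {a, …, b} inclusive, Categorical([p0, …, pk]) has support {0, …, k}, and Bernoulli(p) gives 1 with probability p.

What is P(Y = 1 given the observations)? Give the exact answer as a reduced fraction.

P(Y = 1 | obs) = 10/29

Enumerate traces; 3 have nonzero weight after conditioning:
  (Z=0, X=0, Y=2) weight 1/30
  (Z=1, X=0, Y=1) weight 1/30
  (Z=2, X=0, Y=0) weight 3/100
Group by Y:
  weight(Y=0) = 3/100
  weight(Y=1) = 1/30
  weight(Y=2) = 1/30
Total weight = 3/100 + 1/30 + 1/30 = 29/300
P(Y=0 | obs) = 3/100 / 29/300 = 9/29
P(Y=1 | obs) = 1/30 / 29/300 = 10/29
P(Y=2 | obs) = 1/30 / 29/300 = 10/29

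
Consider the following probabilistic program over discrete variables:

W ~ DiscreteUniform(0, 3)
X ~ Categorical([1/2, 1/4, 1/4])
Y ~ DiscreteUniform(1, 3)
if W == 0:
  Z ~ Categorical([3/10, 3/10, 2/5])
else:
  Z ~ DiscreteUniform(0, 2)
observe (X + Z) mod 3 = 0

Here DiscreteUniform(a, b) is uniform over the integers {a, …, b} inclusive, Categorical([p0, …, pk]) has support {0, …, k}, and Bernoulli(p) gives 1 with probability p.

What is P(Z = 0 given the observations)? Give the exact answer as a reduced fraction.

Enumerate traces; 36 have nonzero weight after conditioning:
  (W=0, X=0, Y=1, Z=0) weight 1/80
  (W=0, X=0, Y=2, Z=0) weight 1/80
  (W=0, X=0, Y=3, Z=0) weight 1/80
  (W=0, X=1, Y=1, Z=2) weight 1/120
  (W=0, X=1, Y=2, Z=2) weight 1/120
  (W=0, X=1, Y=3, Z=2) weight 1/120
  (W=0, X=2, Y=1, Z=1) weight 1/160
  (W=0, X=2, Y=2, Z=1) weight 1/160
  … 28 more
Group by Z:
  weight(Z=0) = 13/80
  weight(Z=1) = 13/160
  weight(Z=2) = 7/80
Total weight = 13/80 + 13/160 + 7/80 = 53/160
P(Z=0 | obs) = 13/80 / 53/160 = 26/53
P(Z=1 | obs) = 13/160 / 53/160 = 13/53
P(Z=2 | obs) = 7/80 / 53/160 = 14/53

P(Z = 0 | obs) = 26/53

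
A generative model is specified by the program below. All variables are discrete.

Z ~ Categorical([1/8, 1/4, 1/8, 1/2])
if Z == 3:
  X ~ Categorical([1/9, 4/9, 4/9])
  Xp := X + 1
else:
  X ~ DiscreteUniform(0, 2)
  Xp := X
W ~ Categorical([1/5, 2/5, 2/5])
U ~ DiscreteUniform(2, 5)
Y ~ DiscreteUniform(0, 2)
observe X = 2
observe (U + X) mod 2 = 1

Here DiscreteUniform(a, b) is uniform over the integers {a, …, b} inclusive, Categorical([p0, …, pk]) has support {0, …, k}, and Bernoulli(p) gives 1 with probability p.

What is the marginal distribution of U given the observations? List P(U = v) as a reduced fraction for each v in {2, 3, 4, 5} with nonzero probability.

Enumerate traces; 72 have nonzero weight after conditioning:
  (Z=0, X=2, W=0, U=3, Y=0) weight 1/1440
  (Z=0, X=2, W=0, U=3, Y=1) weight 1/1440
  (Z=0, X=2, W=0, U=3, Y=2) weight 1/1440
  (Z=0, X=2, W=0, U=5, Y=0) weight 1/1440
  (Z=0, X=2, W=0, U=5, Y=1) weight 1/1440
  (Z=0, X=2, W=0, U=5, Y=2) weight 1/1440
  (Z=0, X=2, W=1, U=3, Y=0) weight 1/720
  (Z=0, X=2, W=1, U=3, Y=1) weight 1/720
  … 64 more
Group by U:
  weight(U=3) = 7/72
  weight(U=5) = 7/72
Total weight = 7/72 + 7/72 = 7/36
P(U=3 | obs) = 7/72 / 7/36 = 1/2
P(U=5 | obs) = 7/72 / 7/36 = 1/2

P(U=3) = 1/2, P(U=5) = 1/2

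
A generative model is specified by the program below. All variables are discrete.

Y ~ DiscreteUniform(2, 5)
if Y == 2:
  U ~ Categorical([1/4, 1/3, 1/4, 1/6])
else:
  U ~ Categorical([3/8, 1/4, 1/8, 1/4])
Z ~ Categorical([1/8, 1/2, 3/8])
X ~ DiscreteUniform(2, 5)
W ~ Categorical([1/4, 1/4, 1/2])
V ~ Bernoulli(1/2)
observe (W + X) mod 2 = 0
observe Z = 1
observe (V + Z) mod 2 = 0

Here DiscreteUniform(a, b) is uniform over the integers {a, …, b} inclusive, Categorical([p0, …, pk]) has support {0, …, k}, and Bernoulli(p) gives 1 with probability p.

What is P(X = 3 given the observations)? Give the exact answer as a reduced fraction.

Enumerate traces; 96 have nonzero weight after conditioning:
  (Y=2, U=0, Z=1, X=2, W=0, V=1) weight 1/1024
  (Y=2, U=0, Z=1, X=2, W=2, V=1) weight 1/512
  (Y=2, U=0, Z=1, X=3, W=1, V=1) weight 1/1024
  (Y=2, U=0, Z=1, X=4, W=0, V=1) weight 1/1024
  (Y=2, U=0, Z=1, X=4, W=2, V=1) weight 1/512
  (Y=2, U=0, Z=1, X=5, W=1, V=1) weight 1/1024
  (Y=2, U=1, Z=1, X=2, W=0, V=1) weight 1/768
  (Y=2, U=1, Z=1, X=2, W=2, V=1) weight 1/384
  … 88 more
Group by X:
  weight(X=2) = 3/64
  weight(X=3) = 1/64
  weight(X=4) = 3/64
  weight(X=5) = 1/64
Total weight = 3/64 + 1/64 + 3/64 + 1/64 = 1/8
P(X=2 | obs) = 3/64 / 1/8 = 3/8
P(X=3 | obs) = 1/64 / 1/8 = 1/8
P(X=4 | obs) = 3/64 / 1/8 = 3/8
P(X=5 | obs) = 1/64 / 1/8 = 1/8

P(X = 3 | obs) = 1/8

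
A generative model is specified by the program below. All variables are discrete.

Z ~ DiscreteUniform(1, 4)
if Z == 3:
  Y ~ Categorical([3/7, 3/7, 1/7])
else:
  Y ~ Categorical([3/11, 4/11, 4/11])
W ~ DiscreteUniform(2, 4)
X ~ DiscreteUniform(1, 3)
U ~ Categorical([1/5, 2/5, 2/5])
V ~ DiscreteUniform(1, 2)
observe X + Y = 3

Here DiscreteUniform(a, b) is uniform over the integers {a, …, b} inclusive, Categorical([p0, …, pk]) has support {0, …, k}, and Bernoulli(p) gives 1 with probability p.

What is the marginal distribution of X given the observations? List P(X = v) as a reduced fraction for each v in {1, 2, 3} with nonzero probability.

Enumerate traces; 216 have nonzero weight after conditioning:
  (Z=1, Y=0, W=2, X=3, U=0, V=1) weight 1/1320
  (Z=1, Y=0, W=2, X=3, U=0, V=2) weight 1/1320
  (Z=1, Y=0, W=2, X=3, U=1, V=1) weight 1/660
  (Z=1, Y=0, W=2, X=3, U=1, V=2) weight 1/660
  (Z=1, Y=0, W=2, X=3, U=2, V=1) weight 1/660
  (Z=1, Y=0, W=2, X=3, U=2, V=2) weight 1/660
  (Z=1, Y=0, W=3, X=3, U=0, V=1) weight 1/1320
  (Z=1, Y=0, W=3, X=3, U=0, V=2) weight 1/1320
  (Z=1, Y=1, W=2, X=2, U=0, V=1) weight 1/990
  (Z=1, Y=2, W=2, X=1, U=0, V=1) weight 1/990
  … 206 more
Group by X:
  weight(X=1) = 95/924
  weight(X=2) = 39/308
  weight(X=3) = 8/77
Total weight = 95/924 + 39/308 + 8/77 = 1/3
P(X=1 | obs) = 95/924 / 1/3 = 95/308
P(X=2 | obs) = 39/308 / 1/3 = 117/308
P(X=3 | obs) = 8/77 / 1/3 = 24/77

P(X=1) = 95/308, P(X=2) = 117/308, P(X=3) = 24/77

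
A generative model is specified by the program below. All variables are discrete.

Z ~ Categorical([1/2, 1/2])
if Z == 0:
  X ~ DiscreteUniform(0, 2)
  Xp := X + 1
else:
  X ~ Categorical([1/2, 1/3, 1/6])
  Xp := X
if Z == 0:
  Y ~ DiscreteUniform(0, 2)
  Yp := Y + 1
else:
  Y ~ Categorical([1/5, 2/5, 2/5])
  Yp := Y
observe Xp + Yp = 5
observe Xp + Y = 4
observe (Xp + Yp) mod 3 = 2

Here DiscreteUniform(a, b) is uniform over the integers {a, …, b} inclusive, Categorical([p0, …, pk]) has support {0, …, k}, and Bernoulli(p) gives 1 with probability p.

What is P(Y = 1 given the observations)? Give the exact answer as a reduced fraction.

Enumerate traces; 2 have nonzero weight after conditioning:
  (Z=0, X=1, Y=2) weight 1/18
  (Z=0, X=2, Y=1) weight 1/18
Group by Y:
  weight(Y=1) = 1/18
  weight(Y=2) = 1/18
Total weight = 1/18 + 1/18 = 1/9
P(Y=1 | obs) = 1/18 / 1/9 = 1/2
P(Y=2 | obs) = 1/18 / 1/9 = 1/2

P(Y = 1 | obs) = 1/2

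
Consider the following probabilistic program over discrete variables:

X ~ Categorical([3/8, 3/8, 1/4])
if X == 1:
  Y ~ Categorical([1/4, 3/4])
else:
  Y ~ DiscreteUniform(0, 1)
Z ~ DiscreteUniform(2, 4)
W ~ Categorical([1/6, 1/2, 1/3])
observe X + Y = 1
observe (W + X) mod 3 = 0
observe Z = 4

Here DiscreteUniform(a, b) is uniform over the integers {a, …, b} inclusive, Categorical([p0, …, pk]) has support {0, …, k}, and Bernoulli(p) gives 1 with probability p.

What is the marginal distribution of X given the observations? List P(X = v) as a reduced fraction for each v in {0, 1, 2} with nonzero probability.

P(X=0) = 1/2, P(X=1) = 1/2

Enumerate traces; 2 have nonzero weight after conditioning:
  (X=0, Y=1, Z=4, W=0) weight 1/96
  (X=1, Y=0, Z=4, W=2) weight 1/96
Group by X:
  weight(X=0) = 1/96
  weight(X=1) = 1/96
Total weight = 1/96 + 1/96 = 1/48
P(X=0 | obs) = 1/96 / 1/48 = 1/2
P(X=1 | obs) = 1/96 / 1/48 = 1/2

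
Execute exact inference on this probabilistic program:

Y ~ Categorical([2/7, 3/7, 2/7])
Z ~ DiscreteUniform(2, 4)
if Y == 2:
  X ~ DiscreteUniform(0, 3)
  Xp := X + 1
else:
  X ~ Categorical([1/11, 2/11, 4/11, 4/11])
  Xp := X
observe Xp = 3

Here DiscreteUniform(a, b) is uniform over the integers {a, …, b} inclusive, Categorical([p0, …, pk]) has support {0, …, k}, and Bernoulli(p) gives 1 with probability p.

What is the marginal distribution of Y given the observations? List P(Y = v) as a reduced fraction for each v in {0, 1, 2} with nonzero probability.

Enumerate traces; 9 have nonzero weight after conditioning:
  (Y=0, Z=2, X=3) weight 8/231
  (Y=0, Z=3, X=3) weight 8/231
  (Y=0, Z=4, X=3) weight 8/231
  (Y=1, Z=2, X=3) weight 4/77
  (Y=1, Z=3, X=3) weight 4/77
  (Y=1, Z=4, X=3) weight 4/77
  (Y=2, Z=2, X=2) weight 1/42
  (Y=2, Z=3, X=2) weight 1/42
  … 1 more
Group by Y:
  weight(Y=0) = 8/77
  weight(Y=1) = 12/77
  weight(Y=2) = 1/14
Total weight = 8/77 + 12/77 + 1/14 = 51/154
P(Y=0 | obs) = 8/77 / 51/154 = 16/51
P(Y=1 | obs) = 12/77 / 51/154 = 8/17
P(Y=2 | obs) = 1/14 / 51/154 = 11/51

P(Y=0) = 16/51, P(Y=1) = 8/17, P(Y=2) = 11/51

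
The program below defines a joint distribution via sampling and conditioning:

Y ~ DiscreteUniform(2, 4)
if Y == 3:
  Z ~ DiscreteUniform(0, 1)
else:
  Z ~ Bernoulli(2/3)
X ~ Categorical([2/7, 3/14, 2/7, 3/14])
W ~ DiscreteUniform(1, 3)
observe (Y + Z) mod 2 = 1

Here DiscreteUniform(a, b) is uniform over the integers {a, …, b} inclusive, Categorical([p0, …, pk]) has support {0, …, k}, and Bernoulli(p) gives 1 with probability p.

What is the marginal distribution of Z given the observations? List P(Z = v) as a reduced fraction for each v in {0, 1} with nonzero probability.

Enumerate traces; 36 have nonzero weight after conditioning:
  (Y=2, Z=1, X=0, W=1) weight 4/189
  (Y=2, Z=1, X=0, W=2) weight 4/189
  (Y=2, Z=1, X=0, W=3) weight 4/189
  (Y=2, Z=1, X=1, W=1) weight 1/63
  (Y=2, Z=1, X=1, W=2) weight 1/63
  (Y=2, Z=1, X=1, W=3) weight 1/63
  (Y=2, Z=1, X=2, W=1) weight 4/189
  (Y=2, Z=1, X=2, W=2) weight 4/189
  (Y=3, Z=0, X=0, W=1) weight 1/63
  … 27 more
Group by Z:
  weight(Z=0) = 1/6
  weight(Z=1) = 4/9
Total weight = 1/6 + 4/9 = 11/18
P(Z=0 | obs) = 1/6 / 11/18 = 3/11
P(Z=1 | obs) = 4/9 / 11/18 = 8/11

P(Z=0) = 3/11, P(Z=1) = 8/11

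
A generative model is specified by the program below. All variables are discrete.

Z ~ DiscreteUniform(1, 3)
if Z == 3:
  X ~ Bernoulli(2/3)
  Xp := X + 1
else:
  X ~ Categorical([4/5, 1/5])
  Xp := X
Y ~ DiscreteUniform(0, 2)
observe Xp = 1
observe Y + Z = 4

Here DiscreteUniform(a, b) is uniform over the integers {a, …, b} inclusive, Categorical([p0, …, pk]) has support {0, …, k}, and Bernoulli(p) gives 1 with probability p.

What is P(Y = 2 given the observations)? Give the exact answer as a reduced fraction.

P(Y = 2 | obs) = 3/8

Enumerate traces; 2 have nonzero weight after conditioning:
  (Z=2, X=1, Y=2) weight 1/45
  (Z=3, X=0, Y=1) weight 1/27
Group by Y:
  weight(Y=1) = 1/27
  weight(Y=2) = 1/45
Total weight = 1/27 + 1/45 = 8/135
P(Y=1 | obs) = 1/27 / 8/135 = 5/8
P(Y=2 | obs) = 1/45 / 8/135 = 3/8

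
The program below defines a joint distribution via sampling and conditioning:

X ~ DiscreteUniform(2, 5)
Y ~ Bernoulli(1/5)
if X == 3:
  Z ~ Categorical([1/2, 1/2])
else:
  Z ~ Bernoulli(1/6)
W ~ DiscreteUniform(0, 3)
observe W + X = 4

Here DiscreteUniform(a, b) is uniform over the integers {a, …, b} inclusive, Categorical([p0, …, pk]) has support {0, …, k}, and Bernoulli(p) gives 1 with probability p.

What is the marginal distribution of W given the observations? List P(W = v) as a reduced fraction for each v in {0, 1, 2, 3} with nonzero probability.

P(W=0) = 1/3, P(W=1) = 1/3, P(W=2) = 1/3

Enumerate traces; 12 have nonzero weight after conditioning:
  (X=2, Y=0, Z=0, W=2) weight 1/24
  (X=2, Y=0, Z=1, W=2) weight 1/120
  (X=2, Y=1, Z=0, W=2) weight 1/96
  (X=2, Y=1, Z=1, W=2) weight 1/480
  (X=3, Y=0, Z=0, W=1) weight 1/40
  (X=3, Y=0, Z=1, W=1) weight 1/40
  (X=3, Y=1, Z=0, W=1) weight 1/160
  (X=3, Y=1, Z=1, W=1) weight 1/160
  (X=4, Y=0, Z=0, W=0) weight 1/24
  … 3 more
Group by W:
  weight(W=0) = 1/16
  weight(W=1) = 1/16
  weight(W=2) = 1/16
Total weight = 1/16 + 1/16 + 1/16 = 3/16
P(W=0 | obs) = 1/16 / 3/16 = 1/3
P(W=1 | obs) = 1/16 / 3/16 = 1/3
P(W=2 | obs) = 1/16 / 3/16 = 1/3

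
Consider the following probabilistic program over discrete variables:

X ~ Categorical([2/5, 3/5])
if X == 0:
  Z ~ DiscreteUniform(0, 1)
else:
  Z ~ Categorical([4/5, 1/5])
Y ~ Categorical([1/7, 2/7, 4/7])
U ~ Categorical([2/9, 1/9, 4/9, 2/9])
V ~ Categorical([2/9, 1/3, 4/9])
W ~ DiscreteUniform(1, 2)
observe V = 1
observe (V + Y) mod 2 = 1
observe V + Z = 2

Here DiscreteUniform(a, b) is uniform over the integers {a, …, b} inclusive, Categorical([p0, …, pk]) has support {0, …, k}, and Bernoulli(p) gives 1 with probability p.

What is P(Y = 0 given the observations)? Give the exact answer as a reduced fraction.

P(Y = 0 | obs) = 1/5

Enumerate traces; 32 have nonzero weight after conditioning:
  (X=0, Z=1, Y=0, U=0, V=1, W=1) weight 1/945
  (X=0, Z=1, Y=0, U=0, V=1, W=2) weight 1/945
  (X=0, Z=1, Y=0, U=1, V=1, W=1) weight 1/1890
  (X=0, Z=1, Y=0, U=1, V=1, W=2) weight 1/1890
  (X=0, Z=1, Y=0, U=2, V=1, W=1) weight 2/945
  (X=0, Z=1, Y=0, U=2, V=1, W=2) weight 2/945
  (X=0, Z=1, Y=0, U=3, V=1, W=1) weight 1/945
  (X=0, Z=1, Y=0, U=3, V=1, W=2) weight 1/945
  (X=0, Z=1, Y=2, U=0, V=1, W=1) weight 4/945
  … 23 more
Group by Y:
  weight(Y=0) = 8/525
  weight(Y=2) = 32/525
Total weight = 8/525 + 32/525 = 8/105
P(Y=0 | obs) = 8/525 / 8/105 = 1/5
P(Y=2 | obs) = 32/525 / 8/105 = 4/5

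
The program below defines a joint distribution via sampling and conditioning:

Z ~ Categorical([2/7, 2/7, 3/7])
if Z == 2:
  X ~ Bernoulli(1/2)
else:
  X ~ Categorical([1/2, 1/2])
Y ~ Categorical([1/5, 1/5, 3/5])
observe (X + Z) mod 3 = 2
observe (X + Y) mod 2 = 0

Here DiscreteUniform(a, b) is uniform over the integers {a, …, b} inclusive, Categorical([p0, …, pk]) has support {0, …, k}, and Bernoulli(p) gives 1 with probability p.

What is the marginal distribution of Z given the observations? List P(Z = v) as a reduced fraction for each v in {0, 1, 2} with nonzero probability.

P(Z=1) = 1/7, P(Z=2) = 6/7

Enumerate traces; 3 have nonzero weight after conditioning:
  (Z=1, X=1, Y=1) weight 1/35
  (Z=2, X=0, Y=0) weight 3/70
  (Z=2, X=0, Y=2) weight 9/70
Group by Z:
  weight(Z=1) = 1/35
  weight(Z=2) = 6/35
Total weight = 1/35 + 6/35 = 1/5
P(Z=1 | obs) = 1/35 / 1/5 = 1/7
P(Z=2 | obs) = 6/35 / 1/5 = 6/7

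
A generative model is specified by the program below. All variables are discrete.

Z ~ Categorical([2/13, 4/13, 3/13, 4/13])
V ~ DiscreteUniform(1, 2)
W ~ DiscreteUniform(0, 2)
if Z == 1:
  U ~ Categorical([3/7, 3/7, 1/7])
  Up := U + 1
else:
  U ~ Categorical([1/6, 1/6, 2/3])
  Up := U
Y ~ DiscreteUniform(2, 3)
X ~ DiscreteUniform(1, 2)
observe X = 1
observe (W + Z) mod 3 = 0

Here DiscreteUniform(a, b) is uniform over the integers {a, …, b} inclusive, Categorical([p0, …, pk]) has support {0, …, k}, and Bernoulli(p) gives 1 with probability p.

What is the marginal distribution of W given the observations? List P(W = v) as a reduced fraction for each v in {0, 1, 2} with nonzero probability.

P(W=0) = 6/13, P(W=1) = 3/13, P(W=2) = 4/13

Enumerate traces; 48 have nonzero weight after conditioning:
  (Z=0, V=1, W=0, U=0, Y=2, X=1) weight 1/936
  (Z=0, V=1, W=0, U=0, Y=3, X=1) weight 1/936
  (Z=0, V=1, W=0, U=1, Y=2, X=1) weight 1/936
  (Z=0, V=1, W=0, U=1, Y=3, X=1) weight 1/936
  (Z=0, V=1, W=0, U=2, Y=2, X=1) weight 1/234
  (Z=0, V=1, W=0, U=2, Y=3, X=1) weight 1/234
  (Z=0, V=2, W=0, U=0, Y=2, X=1) weight 1/936
  (Z=0, V=2, W=0, U=0, Y=3, X=1) weight 1/936
  (Z=1, V=1, W=2, U=0, Y=2, X=1) weight 1/182
  (Z=2, V=1, W=1, U=0, Y=2, X=1) weight 1/624
  … 38 more
Group by W:
  weight(W=0) = 1/13
  weight(W=1) = 1/26
  weight(W=2) = 2/39
Total weight = 1/13 + 1/26 + 2/39 = 1/6
P(W=0 | obs) = 1/13 / 1/6 = 6/13
P(W=1 | obs) = 1/26 / 1/6 = 3/13
P(W=2 | obs) = 2/39 / 1/6 = 4/13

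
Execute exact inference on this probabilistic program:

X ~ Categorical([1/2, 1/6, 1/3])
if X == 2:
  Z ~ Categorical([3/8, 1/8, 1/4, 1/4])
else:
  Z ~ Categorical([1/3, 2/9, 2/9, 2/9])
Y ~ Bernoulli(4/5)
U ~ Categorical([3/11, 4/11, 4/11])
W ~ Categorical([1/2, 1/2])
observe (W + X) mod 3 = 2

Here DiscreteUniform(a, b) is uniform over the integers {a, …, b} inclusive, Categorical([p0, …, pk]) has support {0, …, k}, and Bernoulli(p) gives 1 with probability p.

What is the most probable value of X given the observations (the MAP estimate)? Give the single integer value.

Enumerate traces; 48 have nonzero weight after conditioning:
  (X=1, Z=0, Y=0, U=0, W=1) weight 1/660
  (X=1, Z=0, Y=0, U=1, W=1) weight 1/495
  (X=1, Z=0, Y=0, U=2, W=1) weight 1/495
  (X=1, Z=0, Y=1, U=0, W=1) weight 1/165
  (X=1, Z=0, Y=1, U=1, W=1) weight 4/495
  (X=1, Z=0, Y=1, U=2, W=1) weight 4/495
  (X=1, Z=1, Y=0, U=0, W=1) weight 1/990
  (X=1, Z=1, Y=0, U=1, W=1) weight 2/1485
  (X=2, Z=0, Y=0, U=0, W=0) weight 3/880
  … 39 more
Group by X:
  weight(X=1) = 1/12
  weight(X=2) = 1/6
Total weight = 1/12 + 1/6 = 1/4
P(X=1 | obs) = 1/12 / 1/4 = 1/3
P(X=2 | obs) = 1/6 / 1/4 = 2/3
argmax = 2

argmax_v P(X = v | obs) = 2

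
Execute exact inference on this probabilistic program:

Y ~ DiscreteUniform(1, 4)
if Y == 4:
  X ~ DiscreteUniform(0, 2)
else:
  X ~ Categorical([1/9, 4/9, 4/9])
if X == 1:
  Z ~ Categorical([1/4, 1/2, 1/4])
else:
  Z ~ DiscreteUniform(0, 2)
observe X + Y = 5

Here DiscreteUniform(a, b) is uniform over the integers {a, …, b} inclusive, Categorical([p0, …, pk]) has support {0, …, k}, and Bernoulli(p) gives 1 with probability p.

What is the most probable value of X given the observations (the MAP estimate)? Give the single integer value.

Enumerate traces; 6 have nonzero weight after conditioning:
  (Y=3, X=2, Z=0) weight 1/27
  (Y=3, X=2, Z=1) weight 1/27
  (Y=3, X=2, Z=2) weight 1/27
  (Y=4, X=1, Z=0) weight 1/48
  (Y=4, X=1, Z=1) weight 1/24
  (Y=4, X=1, Z=2) weight 1/48
Group by X:
  weight(X=1) = 1/12
  weight(X=2) = 1/9
Total weight = 1/12 + 1/9 = 7/36
P(X=1 | obs) = 1/12 / 7/36 = 3/7
P(X=2 | obs) = 1/9 / 7/36 = 4/7
argmax = 2

argmax_v P(X = v | obs) = 2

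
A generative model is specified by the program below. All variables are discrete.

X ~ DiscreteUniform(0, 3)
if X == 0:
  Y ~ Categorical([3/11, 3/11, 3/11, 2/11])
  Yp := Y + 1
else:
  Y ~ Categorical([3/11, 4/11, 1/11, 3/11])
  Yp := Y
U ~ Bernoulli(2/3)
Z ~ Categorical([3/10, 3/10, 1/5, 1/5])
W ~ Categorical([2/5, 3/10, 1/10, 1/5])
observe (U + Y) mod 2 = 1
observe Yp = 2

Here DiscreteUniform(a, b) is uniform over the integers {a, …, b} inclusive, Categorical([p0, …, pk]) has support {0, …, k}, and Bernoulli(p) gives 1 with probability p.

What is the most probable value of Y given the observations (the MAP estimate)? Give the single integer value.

Enumerate traces; 64 have nonzero weight after conditioning:
  (X=0, Y=1, U=0, Z=0, W=0) weight 3/1100
  (X=0, Y=1, U=0, Z=0, W=1) weight 9/4400
  (X=0, Y=1, U=0, Z=0, W=2) weight 3/4400
  (X=0, Y=1, U=0, Z=0, W=3) weight 3/2200
  (X=0, Y=1, U=0, Z=1, W=0) weight 3/1100
  (X=0, Y=1, U=0, Z=1, W=1) weight 9/4400
  (X=0, Y=1, U=0, Z=1, W=2) weight 3/4400
  (X=0, Y=1, U=0, Z=1, W=3) weight 3/2200
  (X=1, Y=2, U=1, Z=0, W=0) weight 1/550
  … 55 more
Group by Y:
  weight(Y=1) = 1/44
  weight(Y=2) = 1/22
Total weight = 1/44 + 1/22 = 3/44
P(Y=1 | obs) = 1/44 / 3/44 = 1/3
P(Y=2 | obs) = 1/22 / 3/44 = 2/3
argmax = 2

argmax_v P(Y = v | obs) = 2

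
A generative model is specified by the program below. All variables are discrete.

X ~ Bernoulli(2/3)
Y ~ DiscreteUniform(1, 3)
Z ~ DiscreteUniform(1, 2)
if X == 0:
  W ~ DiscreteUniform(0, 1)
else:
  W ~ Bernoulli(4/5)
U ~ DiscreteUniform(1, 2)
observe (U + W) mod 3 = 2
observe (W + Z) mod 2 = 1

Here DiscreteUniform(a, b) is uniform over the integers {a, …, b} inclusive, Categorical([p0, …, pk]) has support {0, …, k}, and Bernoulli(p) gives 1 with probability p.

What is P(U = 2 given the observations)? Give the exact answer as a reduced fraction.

P(U = 2 | obs) = 3/10

Enumerate traces; 12 have nonzero weight after conditioning:
  (X=0, Y=1, Z=1, W=0, U=2) weight 1/72
  (X=0, Y=1, Z=2, W=1, U=1) weight 1/72
  (X=0, Y=2, Z=1, W=0, U=2) weight 1/72
  (X=0, Y=2, Z=2, W=1, U=1) weight 1/72
  (X=0, Y=3, Z=1, W=0, U=2) weight 1/72
  (X=0, Y=3, Z=2, W=1, U=1) weight 1/72
  (X=1, Y=1, Z=1, W=0, U=2) weight 1/90
  (X=1, Y=1, Z=2, W=1, U=1) weight 2/45
  … 4 more
Group by U:
  weight(U=1) = 7/40
  weight(U=2) = 3/40
Total weight = 7/40 + 3/40 = 1/4
P(U=1 | obs) = 7/40 / 1/4 = 7/10
P(U=2 | obs) = 3/40 / 1/4 = 3/10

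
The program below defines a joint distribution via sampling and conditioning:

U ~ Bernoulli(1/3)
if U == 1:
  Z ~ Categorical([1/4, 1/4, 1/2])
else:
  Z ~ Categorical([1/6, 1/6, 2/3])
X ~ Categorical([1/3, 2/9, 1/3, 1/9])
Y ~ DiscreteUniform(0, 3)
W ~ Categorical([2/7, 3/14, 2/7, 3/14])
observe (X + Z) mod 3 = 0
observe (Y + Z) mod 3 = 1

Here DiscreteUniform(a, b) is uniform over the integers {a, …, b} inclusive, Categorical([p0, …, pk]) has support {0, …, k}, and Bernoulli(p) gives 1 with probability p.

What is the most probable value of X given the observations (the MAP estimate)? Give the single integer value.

argmax_v P(X = v | obs) = 1

Enumerate traces; 40 have nonzero weight after conditioning:
  (U=0, Z=0, X=0, Y=1, W=0) weight 1/378
  (U=0, Z=0, X=0, Y=1, W=1) weight 1/504
  (U=0, Z=0, X=0, Y=1, W=2) weight 1/378
  (U=0, Z=0, X=0, Y=1, W=3) weight 1/504
  (U=0, Z=0, X=3, Y=1, W=0) weight 1/1134
  (U=0, Z=0, X=3, Y=1, W=1) weight 1/1512
  (U=0, Z=0, X=3, Y=1, W=2) weight 1/1134
  (U=0, Z=0, X=3, Y=1, W=3) weight 1/1512
  (U=0, Z=1, X=2, Y=0, W=0) weight 1/378
  (U=0, Z=2, X=1, Y=2, W=0) weight 4/567
  … 30 more
Group by X:
  weight(X=0) = 7/432
  weight(X=1) = 11/324
  weight(X=2) = 7/216
  weight(X=3) = 7/1296
Total weight = 7/432 + 11/324 + 7/216 + 7/1296 = 19/216
P(X=0 | obs) = 7/432 / 19/216 = 7/38
P(X=1 | obs) = 11/324 / 19/216 = 22/57
P(X=2 | obs) = 7/216 / 19/216 = 7/19
P(X=3 | obs) = 7/1296 / 19/216 = 7/114
argmax = 1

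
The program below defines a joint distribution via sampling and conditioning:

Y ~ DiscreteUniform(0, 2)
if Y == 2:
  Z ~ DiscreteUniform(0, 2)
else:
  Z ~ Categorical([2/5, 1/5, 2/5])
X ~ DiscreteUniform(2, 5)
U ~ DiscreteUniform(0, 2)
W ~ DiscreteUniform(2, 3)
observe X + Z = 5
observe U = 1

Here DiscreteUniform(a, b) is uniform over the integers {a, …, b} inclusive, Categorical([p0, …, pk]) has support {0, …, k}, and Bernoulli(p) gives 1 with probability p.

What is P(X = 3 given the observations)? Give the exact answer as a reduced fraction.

P(X = 3 | obs) = 17/45

Enumerate traces; 18 have nonzero weight after conditioning:
  (Y=0, Z=0, X=5, U=1, W=2) weight 1/180
  (Y=0, Z=0, X=5, U=1, W=3) weight 1/180
  (Y=0, Z=1, X=4, U=1, W=2) weight 1/360
  (Y=0, Z=1, X=4, U=1, W=3) weight 1/360
  (Y=0, Z=2, X=3, U=1, W=2) weight 1/180
  (Y=0, Z=2, X=3, U=1, W=3) weight 1/180
  (Y=1, Z=0, X=5, U=1, W=2) weight 1/180
  (Y=1, Z=0, X=5, U=1, W=3) weight 1/180
  … 10 more
Group by X:
  weight(X=3) = 17/540
  weight(X=4) = 11/540
  weight(X=5) = 17/540
Total weight = 17/540 + 11/540 + 17/540 = 1/12
P(X=3 | obs) = 17/540 / 1/12 = 17/45
P(X=4 | obs) = 11/540 / 1/12 = 11/45
P(X=5 | obs) = 17/540 / 1/12 = 17/45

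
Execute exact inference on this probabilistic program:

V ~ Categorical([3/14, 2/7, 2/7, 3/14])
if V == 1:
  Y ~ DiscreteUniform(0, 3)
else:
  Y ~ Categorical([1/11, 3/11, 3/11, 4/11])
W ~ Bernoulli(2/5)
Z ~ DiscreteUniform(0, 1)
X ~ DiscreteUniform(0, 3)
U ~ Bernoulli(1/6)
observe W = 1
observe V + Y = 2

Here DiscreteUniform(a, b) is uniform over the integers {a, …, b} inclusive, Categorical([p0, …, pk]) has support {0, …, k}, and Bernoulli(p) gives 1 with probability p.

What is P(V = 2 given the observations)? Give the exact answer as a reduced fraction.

P(V = 2 | obs) = 1/6

Enumerate traces; 48 have nonzero weight after conditioning:
  (V=0, Y=2, W=1, Z=0, X=0, U=0) weight 3/1232
  (V=0, Y=2, W=1, Z=0, X=0, U=1) weight 3/6160
  (V=0, Y=2, W=1, Z=0, X=1, U=0) weight 3/1232
  (V=0, Y=2, W=1, Z=0, X=1, U=1) weight 3/6160
  (V=0, Y=2, W=1, Z=0, X=2, U=0) weight 3/1232
  (V=0, Y=2, W=1, Z=0, X=2, U=1) weight 3/6160
  (V=0, Y=2, W=1, Z=0, X=3, U=0) weight 3/1232
  (V=0, Y=2, W=1, Z=0, X=3, U=1) weight 3/6160
  (V=1, Y=1, W=1, Z=0, X=0, U=0) weight 1/336
  (V=2, Y=0, W=1, Z=0, X=0, U=0) weight 1/924
  … 38 more
Group by V:
  weight(V=0) = 9/385
  weight(V=1) = 1/35
  weight(V=2) = 4/385
Total weight = 9/385 + 1/35 + 4/385 = 24/385
P(V=0 | obs) = 9/385 / 24/385 = 3/8
P(V=1 | obs) = 1/35 / 24/385 = 11/24
P(V=2 | obs) = 4/385 / 24/385 = 1/6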